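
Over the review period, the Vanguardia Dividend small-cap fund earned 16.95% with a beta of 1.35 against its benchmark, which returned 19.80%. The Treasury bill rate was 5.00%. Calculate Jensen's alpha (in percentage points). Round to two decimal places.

CAPM expected return = Rf + β(Rm − Rf) = 5.00% + 1.35 × (19.80% − 5.00%) = 5 + 1.35 × 14.80 = 24.9800%
Jensen's α = Rp − E[R] = 16.95% − 24.9800% = -8.0300

-8.03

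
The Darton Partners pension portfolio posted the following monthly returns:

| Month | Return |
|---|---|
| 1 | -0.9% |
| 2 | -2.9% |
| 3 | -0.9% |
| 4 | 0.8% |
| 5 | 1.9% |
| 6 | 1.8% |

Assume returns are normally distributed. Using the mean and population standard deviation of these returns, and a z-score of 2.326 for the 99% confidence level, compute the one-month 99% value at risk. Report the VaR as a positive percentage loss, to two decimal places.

r̄ = (-0.9 − 2.9 − 0.9 + 0.8 + 1.9 + 1.8) / 6 = -0.20 / 6 = -0.0333%
Population std dev = √[17.5133 / 6] = 1.7085%
VaR = −(r̄ − z·σ) = −(-0.0333 − 2.326 × 1.7085) = −(-4.0073) = 4.0073%

4.01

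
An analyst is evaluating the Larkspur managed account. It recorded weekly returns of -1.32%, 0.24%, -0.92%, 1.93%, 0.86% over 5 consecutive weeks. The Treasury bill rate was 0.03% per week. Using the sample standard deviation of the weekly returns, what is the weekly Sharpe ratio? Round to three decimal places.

0.097

r̄ = (-1.32 + 0.24 − 0.92 + 1.93 + 0.86) / 5 = 0.1580%
Σ(r − r̄)² = (-1.32 − 0.1580)² + (0.24 − 0.1580)² + (-0.92 − 0.1580)² + … = 6.9861
σ = √[6.9861 / 4] = 1.3216%
Sharpe = (r̄ − rf) / σ = (0.1580 − 0.03) / 1.3216 = 0.1280 / 1.3216 = 0.0969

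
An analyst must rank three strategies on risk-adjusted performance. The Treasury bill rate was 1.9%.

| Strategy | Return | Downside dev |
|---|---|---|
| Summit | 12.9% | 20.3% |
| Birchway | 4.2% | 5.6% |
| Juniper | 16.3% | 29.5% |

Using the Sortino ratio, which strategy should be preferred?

Summit: Sortino ratio = (12.9% − 1.9%) / 20.3% = 0.542
Birchway: Sortino ratio = (4.2% − 1.9%) / 5.6% = 0.411
Juniper: Sortino ratio = (16.3% − 1.9%) / 29.5% = 0.488
Highest: Summit (0.542).

Summit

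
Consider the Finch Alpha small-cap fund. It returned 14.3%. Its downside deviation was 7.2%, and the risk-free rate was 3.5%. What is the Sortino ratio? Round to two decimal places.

1.50

Sortino = (Rp − Rf) / σd = (14.3% − 3.5%) / 7.2% = 10.80% / 7.2% = 1.5000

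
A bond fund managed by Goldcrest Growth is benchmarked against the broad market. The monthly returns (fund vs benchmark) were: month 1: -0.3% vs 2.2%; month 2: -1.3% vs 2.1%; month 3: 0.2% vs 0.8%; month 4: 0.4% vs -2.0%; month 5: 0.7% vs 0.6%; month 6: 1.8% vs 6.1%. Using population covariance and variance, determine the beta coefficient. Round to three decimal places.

0.139

r̄p = 0.2500%,  r̄m = 1.6333%
Cov = Σ(rp − r̄p)(rm − r̄m) / 6 = 0.8200
Var(rm) = Σ(rm − r̄m)² / 6 = 5.9089
β = Cov / Var = 0.8200 / 5.9089 = 0.1388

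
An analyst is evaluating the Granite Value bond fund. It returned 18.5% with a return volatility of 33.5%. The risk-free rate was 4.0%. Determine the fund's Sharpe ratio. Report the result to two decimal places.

Sharpe = (Rp − Rf) / σp = (18.5% − 4.0%) / 33.5% = 14.50% / 33.5% = 0.4328

0.43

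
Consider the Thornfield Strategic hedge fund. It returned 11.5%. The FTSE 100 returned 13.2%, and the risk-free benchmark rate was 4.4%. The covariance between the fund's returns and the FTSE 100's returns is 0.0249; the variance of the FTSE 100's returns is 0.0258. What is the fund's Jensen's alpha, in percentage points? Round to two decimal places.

-1.39

β = Cov / Var = 0.0249 / 0.0258 = 0.9651
E[R] = Rf + β(Rm − Rf) = 4.4% + 0.9651 × (13.2% − 4.4%) = 12.8929%
α = Rp − E[R] = 11.5% − 12.8929% = -1.3929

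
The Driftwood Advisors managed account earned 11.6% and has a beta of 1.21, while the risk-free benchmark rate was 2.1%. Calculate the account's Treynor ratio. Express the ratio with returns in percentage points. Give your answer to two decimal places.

Treynor = (Rp − Rf) / β = (11.6% − 2.1%) / 1.21 = 9.50 / 1.21 = 7.8512

7.85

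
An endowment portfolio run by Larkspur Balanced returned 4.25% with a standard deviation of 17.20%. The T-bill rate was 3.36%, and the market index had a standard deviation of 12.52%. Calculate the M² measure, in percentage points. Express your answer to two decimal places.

4.01

Sharpe = (Rp − Rf) / σp = (4.25% − 3.36%) / 17.20% = 0.0517
M² = Rf + Sharpe × σm = 3.36% + 0.0517 × 12.52% = 4.0073%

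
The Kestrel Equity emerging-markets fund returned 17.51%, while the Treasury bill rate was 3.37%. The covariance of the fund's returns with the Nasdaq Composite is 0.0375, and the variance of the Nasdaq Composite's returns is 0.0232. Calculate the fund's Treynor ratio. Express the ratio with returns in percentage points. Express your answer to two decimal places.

8.75

β = Cov / Var = 0.0375 / 0.0232 = 1.6164
Treynor = (Rp − Rf) / β = (17.51% − 3.37%) / 1.6164 = 14.14 / 1.6164 = 8.7478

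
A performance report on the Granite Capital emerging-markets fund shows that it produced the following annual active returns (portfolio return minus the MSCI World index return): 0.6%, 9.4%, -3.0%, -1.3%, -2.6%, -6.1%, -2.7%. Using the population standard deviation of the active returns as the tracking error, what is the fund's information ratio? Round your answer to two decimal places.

μ = (0.6 + 9.4 − 3 − 1.3 − 2.6 − 6.1 − 2.7) / 7 = -0.8143%
Σ(r − μ)² = (0.6 − (-0.8143))² + (9.4 − (-0.8143))² + (-3 − (-0.8143))² + … = 146.0286
σ = √[146.0286 / 7] = 4.5674%
IR = μ / tracking error = -0.8143 / 4.5674 = -0.1783

-0.18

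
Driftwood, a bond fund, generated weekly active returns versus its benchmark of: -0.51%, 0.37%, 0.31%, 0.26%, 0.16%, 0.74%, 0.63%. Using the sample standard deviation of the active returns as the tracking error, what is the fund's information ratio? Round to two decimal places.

0.69

Mean return r̄ = 1.960 / 7 = 0.2800%
Σ(r − r̄)² = 0.9820; sample σ = √(0.9820/6) = 0.4046%
IR = r̄ / tracking error = 0.2800 / 0.4046 = 0.6920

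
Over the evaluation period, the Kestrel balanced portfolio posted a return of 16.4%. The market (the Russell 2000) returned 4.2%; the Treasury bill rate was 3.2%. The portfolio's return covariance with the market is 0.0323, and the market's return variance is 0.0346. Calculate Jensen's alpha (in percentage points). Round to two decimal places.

12.27

β = Cov / Var = 0.0323 / 0.0346 = 0.9335
E[R] = Rf + β(Rm − Rf) = 3.2% + 0.9335 × (4.2% − 3.2%) = 4.1335%
α = Rp − E[R] = 16.4% − 4.1335% = 12.2665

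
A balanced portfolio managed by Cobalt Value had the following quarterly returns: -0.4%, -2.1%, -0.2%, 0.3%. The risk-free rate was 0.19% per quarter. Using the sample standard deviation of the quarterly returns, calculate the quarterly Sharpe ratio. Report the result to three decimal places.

-0.758

Mean return r̄ = -2.40 / 4 = -0.6000%
Σ(r − r̄)² = (-0.4 − (-0.6000))² + (-2.1 − (-0.6000))² + (-0.2 − (-0.6000))² + … = 3.2600
sample σ = √(3.2600 / 3) = √1.0867 = 1.0424%
Sharpe = (r̄ − rf) / σ = (-0.6000 − 0.19) / 1.0424 = -0.7900 / 1.0424 = -0.7579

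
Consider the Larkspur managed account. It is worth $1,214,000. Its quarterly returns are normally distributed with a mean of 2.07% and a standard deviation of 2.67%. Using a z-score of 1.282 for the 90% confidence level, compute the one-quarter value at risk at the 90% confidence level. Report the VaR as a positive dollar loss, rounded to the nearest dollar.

$16,425

Return at the 90% tail: μ − z·σ = 2.07% − 1.282 × 2.67% = 2.07 − 3.42294 = -1.35294%
VaR = −(-1.35294%) × $1,214,000 = 1.35294% × $1,214,000 = $16,425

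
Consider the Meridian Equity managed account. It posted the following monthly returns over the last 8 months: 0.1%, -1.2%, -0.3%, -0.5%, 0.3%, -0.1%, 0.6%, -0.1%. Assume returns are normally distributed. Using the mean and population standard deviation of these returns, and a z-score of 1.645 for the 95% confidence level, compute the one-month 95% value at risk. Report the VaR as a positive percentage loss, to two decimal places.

0.99

r̄ = (0.1 − 1.2 − 0.3 − 0.5 + 0.3 − 0.1 + 0.6 − 0.1) / 8 = -0.1500%
Population σ = √[Σ(r − r̄)² / 8] = √[2.0800 / 8] = √0.2600 = 0.5099%
VaR = −(r̄ − z·σ) = −(-0.1500 − 1.645 × 0.5099) = −(-0.9888) = 0.9888%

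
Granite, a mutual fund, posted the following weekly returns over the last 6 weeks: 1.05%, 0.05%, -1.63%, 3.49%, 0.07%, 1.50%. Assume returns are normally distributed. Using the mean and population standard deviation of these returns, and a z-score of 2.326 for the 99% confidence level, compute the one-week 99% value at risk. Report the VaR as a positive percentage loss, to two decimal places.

r̄ = (1.05 + 0.05 − 1.63 + 3.49 + 0.07 + 1.5) / 6 = 0.7550%
Population std dev = √[14.7768 / 6] = 1.5693%
VaR = −(r̄ − z·σ) = −(0.7550 − 2.326 × 1.5693) = −(-2.8952) = 2.8952%

2.90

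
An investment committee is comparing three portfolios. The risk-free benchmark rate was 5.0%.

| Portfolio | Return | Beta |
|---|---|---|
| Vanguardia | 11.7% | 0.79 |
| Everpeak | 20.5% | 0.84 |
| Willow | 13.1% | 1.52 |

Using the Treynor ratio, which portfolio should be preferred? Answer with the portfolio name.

Everpeak

Vanguardia: Treynor = (11.7% − 5.0%) / 0.79 = 8.481
Everpeak: Treynor = (20.5% − 5.0%) / 0.84 = 18.452
Willow: Treynor = (13.1% − 5.0%) / 1.52 = 5.329
Highest: Everpeak (18.452).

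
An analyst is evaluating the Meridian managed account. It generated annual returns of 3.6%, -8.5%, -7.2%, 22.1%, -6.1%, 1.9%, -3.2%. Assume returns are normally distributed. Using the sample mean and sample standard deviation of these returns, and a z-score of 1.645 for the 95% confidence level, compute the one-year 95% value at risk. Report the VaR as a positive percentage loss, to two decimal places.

17.08

μ = (3.6 − 8.5 − 7.2 + 22.1 − 6.1 + 1.9 − 3.2) / 7 = 0.3714%
Σ(r − μ)² = (3.6 − 0.3714)² + (-8.5 − 0.3714)² + … = 675.5543
σ = √[675.5543 / 6] = 10.6110%
VaR = −(μ − z·σ) = −(0.3714 − 1.645 × 10.6110) = −(-17.0837) = 17.0837%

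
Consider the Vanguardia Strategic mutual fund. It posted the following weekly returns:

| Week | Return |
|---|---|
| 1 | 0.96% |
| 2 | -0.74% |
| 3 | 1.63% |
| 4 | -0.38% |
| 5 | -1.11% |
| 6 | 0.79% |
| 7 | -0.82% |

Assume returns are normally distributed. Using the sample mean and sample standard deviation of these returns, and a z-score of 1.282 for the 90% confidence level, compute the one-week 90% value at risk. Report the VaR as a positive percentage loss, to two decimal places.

r̄ = (0.96 − 0.74 + 1.63 − 0.38 − 1.11 + 0.79 − 0.82) / 7 = 0.330 / 7 = 0.0471%
Sample std dev = √[6.7835 / 6] = 1.0633%
VaR = −(r̄ − z·σ) = −(0.0471 − 1.282 × 1.0633) = −(-1.3161) = 1.3161%

1.32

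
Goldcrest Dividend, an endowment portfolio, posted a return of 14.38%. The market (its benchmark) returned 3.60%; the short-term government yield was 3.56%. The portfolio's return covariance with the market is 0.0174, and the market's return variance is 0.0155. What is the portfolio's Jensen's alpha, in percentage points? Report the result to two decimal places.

10.78

β = Cov / Var = 0.0174 / 0.0155 = 1.1226
E[R] = Rf + β(Rm − Rf) = 3.56% + 1.1226 × (3.60% − 3.56%) = 3.6049%
α = Rp − E[R] = 14.38% − 3.6049% = 10.7751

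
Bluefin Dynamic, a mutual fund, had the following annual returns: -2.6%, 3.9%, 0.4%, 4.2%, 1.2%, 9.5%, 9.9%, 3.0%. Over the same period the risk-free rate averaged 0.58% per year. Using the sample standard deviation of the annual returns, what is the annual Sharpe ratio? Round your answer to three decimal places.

r̄ = (-2.6 + 3.9 + 0.4 + 4.2 + 1.2 + 9.5 + 9.9 + 3) / 8 = 29.50 / 8 = 3.6875%
Σ(r − r̄)² = (-2.6 − 3.6875)² + (3.9 − 3.6875)² + (0.4 − 3.6875)² + … = 129.6888
σ = √[129.6888 / 7] = 4.3043%
Sharpe = (r̄ − rf) / σ = (3.6875 − 0.58) / 4.3043 = 3.1075 / 4.3043 = 0.7220

0.722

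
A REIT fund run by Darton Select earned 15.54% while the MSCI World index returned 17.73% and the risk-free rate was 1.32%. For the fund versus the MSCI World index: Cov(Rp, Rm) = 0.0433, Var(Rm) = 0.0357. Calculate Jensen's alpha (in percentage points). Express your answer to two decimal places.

-5.68

β = Cov / Var = 0.0433 / 0.0357 = 1.2129
E[R] = Rf + β(Rm − Rf) = 1.32% + 1.2129 × (17.73% − 1.32%) = 21.2237%
α = Rp − E[R] = 15.54% − 21.2237% = -5.6837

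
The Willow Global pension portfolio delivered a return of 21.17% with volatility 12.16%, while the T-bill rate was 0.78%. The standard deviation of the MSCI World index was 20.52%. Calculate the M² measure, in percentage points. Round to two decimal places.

Sharpe = (Rp − Rf) / σp = (21.17% − 0.78%) / 12.16% = 1.6768
M² = Rf + Sharpe × σm = 0.78% + 1.6768 × 20.52% = 35.1879%

35.19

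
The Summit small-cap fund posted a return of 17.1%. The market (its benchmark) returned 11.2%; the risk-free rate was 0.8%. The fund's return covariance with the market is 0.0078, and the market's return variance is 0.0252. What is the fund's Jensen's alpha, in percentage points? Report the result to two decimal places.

13.08

β = Cov / Var = 0.0078 / 0.0252 = 0.3095
E[R] = Rf + β(Rm − Rf) = 0.8% + 0.3095 × (11.2% − 0.8%) = 4.0188%
α = Rp − E[R] = 17.1% − 4.0188% = 13.0812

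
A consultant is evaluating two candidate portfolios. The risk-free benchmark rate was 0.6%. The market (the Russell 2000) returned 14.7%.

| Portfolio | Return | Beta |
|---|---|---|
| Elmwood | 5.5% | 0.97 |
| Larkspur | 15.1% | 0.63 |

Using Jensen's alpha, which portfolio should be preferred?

Larkspur

Elmwood: α = 5.5% − [0.6% + 0.97 × (14.7% − 0.6%)] = -8.777
Larkspur: α = 15.1% − [0.6% + 0.63 × (14.7% − 0.6%)] = 5.617
Highest: Larkspur (5.617).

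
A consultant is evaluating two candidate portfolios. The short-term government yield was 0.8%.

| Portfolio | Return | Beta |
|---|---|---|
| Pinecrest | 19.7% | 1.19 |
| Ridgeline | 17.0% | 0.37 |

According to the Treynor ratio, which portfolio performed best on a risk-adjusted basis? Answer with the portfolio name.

Ridgeline

Pinecrest: Treynor = (19.7% − 0.8%) / 1.19 = 15.882
Ridgeline: Treynor = (17.0% − 0.8%) / 0.37 = 43.784
Highest: Ridgeline (43.784).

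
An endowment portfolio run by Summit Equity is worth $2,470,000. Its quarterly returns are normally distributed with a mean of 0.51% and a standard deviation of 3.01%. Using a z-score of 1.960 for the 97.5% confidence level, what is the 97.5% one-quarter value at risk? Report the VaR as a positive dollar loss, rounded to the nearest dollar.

$133,123

Return at the 97.5% tail: μ − z·σ = 0.51% − 1.960 × 3.01% = 0.51 − 5.8996 = -5.3896%
VaR = −(-5.3896%) × $2,470,000 = 5.3896% × $2,470,000 = $133,123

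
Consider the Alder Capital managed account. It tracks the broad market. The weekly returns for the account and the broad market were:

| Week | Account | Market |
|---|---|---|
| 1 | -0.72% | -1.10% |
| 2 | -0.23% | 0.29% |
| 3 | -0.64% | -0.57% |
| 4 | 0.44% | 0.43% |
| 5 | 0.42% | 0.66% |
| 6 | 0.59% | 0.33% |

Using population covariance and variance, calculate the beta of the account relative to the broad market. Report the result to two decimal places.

r̄p = -0.0233%,  r̄m = 0.0067%
Cov = Σ(rp − r̄p)(rm − r̄m) / 6 = 0.2920
Var(rm) = Σ(rm − r̄m)² / 6 = 0.3914
β = Cov / Var = 0.2920 / 0.3914 = 0.7460

0.75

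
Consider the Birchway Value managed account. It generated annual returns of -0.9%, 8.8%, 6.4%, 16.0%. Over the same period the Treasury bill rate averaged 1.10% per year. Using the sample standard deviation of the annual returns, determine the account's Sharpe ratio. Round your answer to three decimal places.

0.929

r̄ = (-0.9 + 8.8 + 6.4 + 16) / 4 = 30.30 / 4 = 7.5750%
Sample σ = √[Σ(r − r̄)² / 3] = √[145.6875 / 3] = √48.5625 = 6.9687%
Sharpe = (r̄ − rf) / σ = (7.5750 − 1.1) / 6.9687 = 6.4750 / 6.9687 = 0.9292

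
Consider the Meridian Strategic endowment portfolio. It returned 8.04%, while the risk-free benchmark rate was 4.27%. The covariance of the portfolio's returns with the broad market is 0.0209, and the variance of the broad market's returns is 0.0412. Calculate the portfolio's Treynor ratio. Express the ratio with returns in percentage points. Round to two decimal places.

7.43

β = Cov / Var = 0.0209 / 0.0412 = 0.5073
Treynor = (Rp − Rf) / β = (8.04% − 4.27%) / 0.5073 = 3.77 / 0.5073 = 7.4315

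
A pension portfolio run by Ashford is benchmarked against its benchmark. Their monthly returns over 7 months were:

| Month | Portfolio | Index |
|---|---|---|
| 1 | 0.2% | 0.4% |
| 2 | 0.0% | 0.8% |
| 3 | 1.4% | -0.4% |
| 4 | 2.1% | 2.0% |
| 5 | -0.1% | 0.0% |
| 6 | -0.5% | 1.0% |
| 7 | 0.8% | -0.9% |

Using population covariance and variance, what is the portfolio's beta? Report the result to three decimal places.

0.159

r̄p = 0.5571%,  r̄m = 0.4143%
Cov = Σ(rp − r̄p)(rm − r̄m) / 7 = 0.1263
Var(rm) = Σ(rm − r̄m)² / 7 = 0.7955
β = Cov / Var = 0.1263 / 0.7955 = 0.1588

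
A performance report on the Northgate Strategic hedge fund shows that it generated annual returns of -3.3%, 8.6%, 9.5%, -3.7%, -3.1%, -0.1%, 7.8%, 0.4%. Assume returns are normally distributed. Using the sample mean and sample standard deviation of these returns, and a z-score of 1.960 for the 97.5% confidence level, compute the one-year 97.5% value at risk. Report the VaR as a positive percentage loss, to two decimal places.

r̄ = (-3.3 + 8.6 + 9.5 − 3.7 − 3.1 − 0.1 + 7.8 + 0.4) / 8 = 16.10 / 8 = 2.0125%
Sample σ = √[Σ(r − r̄)² / 7] = √[227.0088 / 7] = √32.4298 = 5.6947%
VaR = −(r̄ − z·σ) = −(2.0125 − 1.960 × 5.6947) = −(-9.1491) = 9.1491%

9.15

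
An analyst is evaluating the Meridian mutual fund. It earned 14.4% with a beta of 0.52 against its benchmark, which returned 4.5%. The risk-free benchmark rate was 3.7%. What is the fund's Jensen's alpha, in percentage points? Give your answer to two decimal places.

CAPM expected return = Rf + β(Rm − Rf) = 3.7% + 0.52 × (4.5% − 3.7%) = 3.7 + 0.52 × 0.80 = 4.1160%
Jensen's α = Rp − E[R] = 14.4% − 4.1160% = 10.2840

10.28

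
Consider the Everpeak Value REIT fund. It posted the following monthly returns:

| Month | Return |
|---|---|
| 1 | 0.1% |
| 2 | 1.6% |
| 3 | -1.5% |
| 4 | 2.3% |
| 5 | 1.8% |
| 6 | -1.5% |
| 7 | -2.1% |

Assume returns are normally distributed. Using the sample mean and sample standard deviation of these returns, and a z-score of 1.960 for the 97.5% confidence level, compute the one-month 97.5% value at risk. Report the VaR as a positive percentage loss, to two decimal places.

3.47

r̄ = (0.1 + 1.6 − 1.5 + 2.3 + 1.8 − 1.5 − 2.1) / 7 = 0.70 / 7 = 0.1000%
Σ(r − r̄)² = 19.9400; sample σ = √(19.9400/6) = 1.8230%
VaR = −(r̄ − z·σ) = −(0.1000 − 1.960 × 1.8230) = −(-3.4731) = 3.4731%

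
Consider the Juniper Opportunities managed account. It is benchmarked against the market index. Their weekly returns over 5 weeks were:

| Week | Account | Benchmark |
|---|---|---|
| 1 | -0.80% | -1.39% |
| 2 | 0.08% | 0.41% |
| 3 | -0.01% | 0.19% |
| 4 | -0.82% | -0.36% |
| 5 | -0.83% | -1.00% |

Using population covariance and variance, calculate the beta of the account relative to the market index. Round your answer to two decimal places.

r̄p = -0.4760%,  r̄m = -0.4300%
Cov = Σ(rp − r̄p)(rm − r̄m) / 5 = 0.2489
Var(rm) = Σ(rm − r̄m)² / 5 = 0.4683
β = Cov / Var = 0.2489 / 0.4683 = 0.5315

0.53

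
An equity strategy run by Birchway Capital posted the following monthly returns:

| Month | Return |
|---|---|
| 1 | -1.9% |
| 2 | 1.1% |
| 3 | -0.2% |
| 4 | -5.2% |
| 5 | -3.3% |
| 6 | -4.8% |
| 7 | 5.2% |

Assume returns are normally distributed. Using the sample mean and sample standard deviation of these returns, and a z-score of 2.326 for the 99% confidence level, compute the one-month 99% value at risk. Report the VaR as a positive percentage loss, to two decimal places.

9.85

Mean return μ = -9.10 / 7 = -1.3000%
Sample std dev = √[81.0400 / 6] = 3.6751%
VaR = −(μ − z·σ) = −(-1.3000 − 2.326 × 3.6751) = −(-9.8483) = 9.8483%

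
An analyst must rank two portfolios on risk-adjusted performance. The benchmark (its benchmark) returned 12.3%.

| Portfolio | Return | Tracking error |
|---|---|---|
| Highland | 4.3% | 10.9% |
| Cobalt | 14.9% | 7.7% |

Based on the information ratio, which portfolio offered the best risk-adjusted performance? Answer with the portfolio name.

Cobalt

Highland: IR = (4.3% − 12.3%) / 10.9% = -0.734
Cobalt: IR = (14.9% − 12.3%) / 7.7% = 0.338
Highest: Cobalt (0.338).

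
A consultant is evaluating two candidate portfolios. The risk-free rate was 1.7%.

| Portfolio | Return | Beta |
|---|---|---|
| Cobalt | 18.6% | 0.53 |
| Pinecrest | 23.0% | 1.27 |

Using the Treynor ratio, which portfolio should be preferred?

Cobalt

Cobalt: Treynor = (18.6% − 1.7%) / 0.53 = 31.887
Pinecrest: Treynor = (23.0% − 1.7%) / 1.27 = 16.772
Highest: Cobalt (31.887).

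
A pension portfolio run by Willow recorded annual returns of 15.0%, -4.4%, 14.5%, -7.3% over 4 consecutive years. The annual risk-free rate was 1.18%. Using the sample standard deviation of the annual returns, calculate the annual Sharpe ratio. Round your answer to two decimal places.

0.27

Mean return r̄ = 17.80 / 4 = 4.4500%
Σ(r − r̄)² = 428.6900; sample σ = √(428.6900/3) = 11.9539%
Sharpe = (r̄ − rf) / σ = (4.4500 − 1.18) / 11.9539 = 3.2700 / 11.9539 = 0.2736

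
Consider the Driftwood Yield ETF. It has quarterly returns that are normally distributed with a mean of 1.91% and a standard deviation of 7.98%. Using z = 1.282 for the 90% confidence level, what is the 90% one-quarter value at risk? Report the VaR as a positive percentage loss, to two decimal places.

8.32

VaR (as % loss) = −(μ − z·σ) = −(1.91% − 1.282 × 7.98%) = −(-8.32036%) = 8.32036%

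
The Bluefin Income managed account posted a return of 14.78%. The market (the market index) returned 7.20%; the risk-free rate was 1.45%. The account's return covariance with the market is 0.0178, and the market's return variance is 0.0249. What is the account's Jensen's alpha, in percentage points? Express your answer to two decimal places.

9.22

β = Cov / Var = 0.0178 / 0.0249 = 0.7149
E[R] = Rf + β(Rm − Rf) = 1.45% + 0.7149 × (7.20% − 1.45%) = 5.5607%
α = Rp − E[R] = 14.78% − 5.5607% = 9.2193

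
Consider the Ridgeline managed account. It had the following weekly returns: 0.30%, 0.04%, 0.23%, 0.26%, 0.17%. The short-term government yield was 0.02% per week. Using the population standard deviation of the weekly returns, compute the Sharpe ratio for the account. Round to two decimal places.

r̄ = (0.3 + 0.04 + 0.23 + 0.26 + 0.17) / 5 = 0.2000%
Σ(r − r̄)² = 0.0410; population σ = √(0.0410/5) = 0.0906%
Sharpe = (r̄ − rf) / σ = (0.2000 − 0.02) / 0.0906 = 0.1800 / 0.0906 = 1.9868

1.99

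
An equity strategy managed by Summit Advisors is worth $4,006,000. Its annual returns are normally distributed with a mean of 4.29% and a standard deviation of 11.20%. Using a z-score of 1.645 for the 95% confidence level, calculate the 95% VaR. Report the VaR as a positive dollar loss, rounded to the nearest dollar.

Return at the 95% tail: μ − z·σ = 4.29% − 1.645 × 11.20% = 4.29 − 18.4240 = -14.1340%
VaR = −(-14.1340%) × $4,006,000 = 14.1340% × $4,006,000 = $566,208

$566,208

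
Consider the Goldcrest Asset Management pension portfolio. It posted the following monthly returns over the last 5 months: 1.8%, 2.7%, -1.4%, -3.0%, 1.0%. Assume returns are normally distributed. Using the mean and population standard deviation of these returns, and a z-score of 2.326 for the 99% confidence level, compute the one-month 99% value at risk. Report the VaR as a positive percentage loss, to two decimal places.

μ = (1.8 + 2.7 − 1.4 − 3 + 1) / 5 = 1.10 / 5 = 0.2200%
Population σ = √[Σ(r − μ)² / 5] = √[22.2480 / 5] = √4.4496 = 2.1094%
VaR = −(μ − z·σ) = −(0.2200 − 2.326 × 2.1094) = −(-4.6865) = 4.6865%

4.69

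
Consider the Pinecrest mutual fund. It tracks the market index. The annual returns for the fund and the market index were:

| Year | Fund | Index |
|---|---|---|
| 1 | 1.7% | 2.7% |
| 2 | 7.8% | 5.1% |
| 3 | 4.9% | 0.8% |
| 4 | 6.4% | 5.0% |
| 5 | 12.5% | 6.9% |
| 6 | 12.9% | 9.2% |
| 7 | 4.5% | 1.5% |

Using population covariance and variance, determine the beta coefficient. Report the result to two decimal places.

r̄p = 7.2429%,  r̄m = 4.4571%
Cov = Σ(rp − r̄p)(rm − r̄m) / 7 = 9.4276
Var(rm) = Σ(rm − r̄m)² / 7 = 7.7682
β = Cov / Var = 9.4276 / 7.7682 = 1.2136

1.21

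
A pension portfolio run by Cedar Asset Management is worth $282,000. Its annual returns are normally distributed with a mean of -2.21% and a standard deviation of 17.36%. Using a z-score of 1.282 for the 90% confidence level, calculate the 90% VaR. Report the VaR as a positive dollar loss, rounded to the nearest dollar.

$68,993

Return at the 90% tail: μ − z·σ = -2.21% − 1.282 × 17.36% = -2.21 − 22.25552 = -24.46552%
VaR = −(-24.46552%) × $282,000 = 24.46552% × $282,000 = $68,993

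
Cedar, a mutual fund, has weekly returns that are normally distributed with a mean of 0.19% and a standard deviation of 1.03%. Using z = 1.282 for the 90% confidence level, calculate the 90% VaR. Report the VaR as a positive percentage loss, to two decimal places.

VaR (as % loss) = −(μ − z·σ) = −(0.19% − 1.282 × 1.03%) = −(-1.13046%) = 1.13046%

1.13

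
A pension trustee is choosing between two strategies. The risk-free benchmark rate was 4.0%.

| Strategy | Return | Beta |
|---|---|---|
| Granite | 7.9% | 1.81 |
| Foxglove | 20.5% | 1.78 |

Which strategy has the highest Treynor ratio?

Granite: Treynor = (7.9% − 4.0%) / 1.81 = 2.155
Foxglove: Treynor = (20.5% − 4.0%) / 1.78 = 9.270
Highest: Foxglove (9.270).

Foxglove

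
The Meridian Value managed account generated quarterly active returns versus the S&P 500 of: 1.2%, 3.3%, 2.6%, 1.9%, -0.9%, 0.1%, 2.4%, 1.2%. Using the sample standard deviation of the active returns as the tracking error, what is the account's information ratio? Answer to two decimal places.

1.07

r̄ = (1.2 + 3.3 + 2.6 + 1.9 − 0.9 + 0.1 + 2.4 + 1.2) / 8 = 1.4750%
Σ(r − r̄)² = (1.2 − 1.4750)² + (3.3 − 1.4750)² + (2.6 − 1.4750)² + … = 13.3150
sample σ = √(13.3150 / 7) = √1.9021 = 1.3792%
IR = r̄ / tracking error = 1.4750 / 1.3792 = 1.0695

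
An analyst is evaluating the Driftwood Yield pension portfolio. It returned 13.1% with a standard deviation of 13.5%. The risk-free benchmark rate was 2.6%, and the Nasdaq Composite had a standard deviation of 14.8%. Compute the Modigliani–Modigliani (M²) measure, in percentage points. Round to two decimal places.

Sharpe = (Rp − Rf) / σp = (13.1% − 2.6%) / 13.5% = 0.7778
M² = Rf + Sharpe × σm = 2.6% + 0.7778 × 14.8% = 14.1114%

14.11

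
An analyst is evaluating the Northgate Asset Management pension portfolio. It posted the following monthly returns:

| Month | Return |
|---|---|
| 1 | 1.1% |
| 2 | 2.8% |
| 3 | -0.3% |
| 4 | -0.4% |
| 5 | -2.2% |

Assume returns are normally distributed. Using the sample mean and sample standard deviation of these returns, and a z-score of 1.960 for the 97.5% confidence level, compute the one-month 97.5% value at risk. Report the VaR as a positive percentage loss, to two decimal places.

3.46

r̄ = (1.1 + 2.8 − 0.3 − 0.4 − 2.2) / 5 = 1.00 / 5 = 0.2000%
Σ(r − r̄)² = (1.1 − 0.2000)² + (2.8 − 0.2000)² + (-0.3 − 0.2000)² + … = 13.9400
sample σ = √(13.9400 / 4) = √3.4850 = 1.8668%
VaR = −(r̄ − z·σ) = −(0.2000 − 1.960 × 1.8668) = −(-3.4589) = 3.4589%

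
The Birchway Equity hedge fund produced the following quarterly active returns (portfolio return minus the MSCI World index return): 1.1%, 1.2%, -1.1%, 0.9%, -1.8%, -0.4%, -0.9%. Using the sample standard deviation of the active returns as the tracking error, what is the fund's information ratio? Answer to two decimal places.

-0.12

r̄ = (1.1 + 1.2 − 1.1 + 0.9 − 1.8 − 0.4 − 0.9) / 7 = -0.1429%
Σ(r − r̄)² = (1.1 − (-0.1429))² + (1.2 − (-0.1429))² + (-1.1 − (-0.1429))² + … = 8.7371
sample σ = √(8.7371 / 6) = √1.4562 = 1.2067%
IR = r̄ / tracking error = -0.1429 / 1.2067 = -0.1184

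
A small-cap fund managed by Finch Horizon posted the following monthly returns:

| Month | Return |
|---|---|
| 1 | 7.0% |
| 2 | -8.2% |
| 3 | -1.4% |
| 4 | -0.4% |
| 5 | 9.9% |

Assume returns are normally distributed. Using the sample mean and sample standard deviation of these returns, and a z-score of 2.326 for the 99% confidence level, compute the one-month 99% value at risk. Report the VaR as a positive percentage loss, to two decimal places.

15.35

r̄ = (7 − 8.2 − 1.4 − 0.4 + 9.9) / 5 = 6.90 / 5 = 1.3800%
Sample std dev = √[206.8480 / 4] = 7.1911%
VaR = −(r̄ − z·σ) = −(1.3800 − 2.326 × 7.1911) = −(-15.3465) = 15.3465%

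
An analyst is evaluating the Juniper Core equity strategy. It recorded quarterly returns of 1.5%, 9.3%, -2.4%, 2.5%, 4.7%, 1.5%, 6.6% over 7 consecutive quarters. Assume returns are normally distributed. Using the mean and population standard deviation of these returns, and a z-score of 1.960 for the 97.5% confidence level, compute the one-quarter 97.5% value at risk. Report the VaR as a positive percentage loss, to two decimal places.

3.58

μ = (1.5 + 9.3 − 2.4 + 2.5 + 4.7 + 1.5 + 6.6) / 7 = 23.70 / 7 = 3.3857%
Population σ = √[Σ(r − μ)² / 7] = √[88.4086 / 7] = √12.6298 = 3.5538%
VaR = −(μ − z·σ) = −(3.3857 − 1.960 × 3.5538) = −(-3.5797) = 3.5797%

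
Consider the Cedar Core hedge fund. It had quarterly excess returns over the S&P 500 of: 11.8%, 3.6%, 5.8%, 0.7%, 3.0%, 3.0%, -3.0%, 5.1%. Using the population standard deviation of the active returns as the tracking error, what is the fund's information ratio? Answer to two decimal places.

r̄ = (11.8 + 3.6 + 5.8 + 0.7 + 3 + 3 − 3 + 5.1) / 8 = 3.7500%
Σ(r − r̄)² = 126.8400; population σ = √(126.8400/8) = 3.9818%
IR = r̄ / tracking error = 3.7500 / 3.9818 = 0.9418

0.94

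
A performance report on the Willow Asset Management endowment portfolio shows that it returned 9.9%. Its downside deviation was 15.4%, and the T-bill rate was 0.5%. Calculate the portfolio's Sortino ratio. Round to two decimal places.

0.61

Sortino = (Rp − Rf) / σd = (9.9% − 0.5%) / 15.4% = 9.40% / 15.4% = 0.6104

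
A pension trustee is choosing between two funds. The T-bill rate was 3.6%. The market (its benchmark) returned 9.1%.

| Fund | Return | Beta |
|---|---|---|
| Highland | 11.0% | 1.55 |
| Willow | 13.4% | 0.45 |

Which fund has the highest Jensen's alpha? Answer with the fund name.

Highland: α = 11.0% − [3.6% + 1.55 × (9.1% − 3.6%)] = -1.125
Willow: α = 13.4% − [3.6% + 0.45 × (9.1% − 3.6%)] = 7.325
Highest: Willow (7.325).

Willow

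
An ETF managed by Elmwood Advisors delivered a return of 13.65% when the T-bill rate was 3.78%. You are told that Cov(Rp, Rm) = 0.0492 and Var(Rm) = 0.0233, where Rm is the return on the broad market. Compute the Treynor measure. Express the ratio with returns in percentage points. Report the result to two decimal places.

β = Cov / Var = 0.0492 / 0.0233 = 2.1116
Treynor = (Rp − Rf) / β = (13.65% − 3.78%) / 2.1116 = 9.87 / 2.1116 = 4.6742

4.67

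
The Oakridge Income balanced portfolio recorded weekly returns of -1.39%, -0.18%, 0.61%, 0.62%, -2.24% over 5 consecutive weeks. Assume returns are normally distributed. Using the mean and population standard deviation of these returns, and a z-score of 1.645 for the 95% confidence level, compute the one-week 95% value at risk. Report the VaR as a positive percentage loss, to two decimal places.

2.38

r̄ = (-1.39 − 0.18 + 0.61 + 0.62 − 2.24) / 5 = -2.580 / 5 = -0.5160%
Population σ = √[Σ(r − r̄)² / 5] = √[6.4073 / 5] = √1.2815 = 1.1320%
VaR = −(r̄ − z·σ) = −(-0.5160 − 1.645 × 1.1320) = −(-2.3781) = 2.3781%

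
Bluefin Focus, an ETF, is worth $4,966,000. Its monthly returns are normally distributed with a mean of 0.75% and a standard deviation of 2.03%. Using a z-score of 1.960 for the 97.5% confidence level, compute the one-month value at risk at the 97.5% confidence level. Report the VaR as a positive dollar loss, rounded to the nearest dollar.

$160,342

Return at the 97.5% tail: μ − z·σ = 0.75% − 1.960 × 2.03% = 0.75 − 3.9788 = -3.2288%
VaR = −(-3.2288%) × $4,966,000 = 3.2288% × $4,966,000 = $160,342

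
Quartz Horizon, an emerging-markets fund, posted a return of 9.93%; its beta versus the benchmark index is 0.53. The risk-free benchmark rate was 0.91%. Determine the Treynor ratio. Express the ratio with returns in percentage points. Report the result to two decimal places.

17.02

Treynor = (Rp − Rf) / β = (9.93% − 0.91%) / 0.53 = 9.02 / 0.53 = 17.0189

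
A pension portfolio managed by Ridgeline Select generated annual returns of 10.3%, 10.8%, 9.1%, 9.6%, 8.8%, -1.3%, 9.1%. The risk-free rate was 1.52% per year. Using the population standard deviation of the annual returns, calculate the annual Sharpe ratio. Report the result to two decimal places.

1.69

r̄ = (10.3 + 10.8 + 9.1 + 9.6 + 8.8 − 1.3 + 9.1) / 7 = 8.0571%
Population σ = √[Σ(r − r̄)² / 7] = √[105.2171 / 7] = √15.0310 = 3.8770%
Sharpe = (r̄ − rf) / σ = (8.0571 − 1.52) / 3.8770 = 6.5371 / 3.8770 = 1.6861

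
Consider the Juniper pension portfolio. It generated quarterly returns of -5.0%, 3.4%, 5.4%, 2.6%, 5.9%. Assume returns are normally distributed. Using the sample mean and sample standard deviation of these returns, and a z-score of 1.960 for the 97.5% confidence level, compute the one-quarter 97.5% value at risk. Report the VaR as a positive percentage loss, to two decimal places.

6.14

r̄ = (-5 + 3.4 + 5.4 + 2.6 + 5.9) / 5 = 2.4600%
Σ(r − r̄)² = 77.0320; sample σ = √(77.0320/4) = 4.3884%
VaR = −(r̄ − z·σ) = −(2.4600 − 1.960 × 4.3884) = −(-6.1413) = 6.1413%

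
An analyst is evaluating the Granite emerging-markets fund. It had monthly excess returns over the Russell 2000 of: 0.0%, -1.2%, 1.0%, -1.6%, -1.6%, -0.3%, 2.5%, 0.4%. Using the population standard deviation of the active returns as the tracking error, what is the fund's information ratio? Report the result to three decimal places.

-0.076

r̄ = (0 − 1.2 + 1 − 1.6 − 1.6 − 0.3 + 2.5 + 0.4) / 8 = -0.1000%
Σ(r − r̄)² = (0 − (-0.1000))² + (-1.2 − (-0.1000))² + (1 − (-0.1000))² + … = 13.9800
σ = √[13.9800 / 8] = 1.3219%
IR = r̄ / tracking error = -0.1000 / 1.3219 = -0.0756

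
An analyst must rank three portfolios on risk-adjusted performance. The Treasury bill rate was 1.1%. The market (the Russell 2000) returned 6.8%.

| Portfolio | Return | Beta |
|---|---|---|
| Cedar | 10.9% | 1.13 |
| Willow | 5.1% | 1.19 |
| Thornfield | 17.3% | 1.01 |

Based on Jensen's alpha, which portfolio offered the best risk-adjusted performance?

Cedar: α = 10.9% − [1.1% + 1.13 × (6.8% − 1.1%)] = 3.359
Willow: α = 5.1% − [1.1% + 1.19 × (6.8% − 1.1%)] = -2.783
Thornfield: α = 17.3% − [1.1% + 1.01 × (6.8% − 1.1%)] = 10.443
Highest: Thornfield (10.443).

Thornfield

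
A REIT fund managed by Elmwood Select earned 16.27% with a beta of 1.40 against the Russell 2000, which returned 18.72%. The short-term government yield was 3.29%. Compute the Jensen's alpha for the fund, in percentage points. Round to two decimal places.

-8.62

CAPM expected return = Rf + β(Rm − Rf) = 3.29% + 1.40 × (18.72% − 3.29%) = 3.29 + 1.40 × 15.43 = 24.8920%
Jensen's α = Rp − E[R] = 16.27% − 24.8920% = -8.6220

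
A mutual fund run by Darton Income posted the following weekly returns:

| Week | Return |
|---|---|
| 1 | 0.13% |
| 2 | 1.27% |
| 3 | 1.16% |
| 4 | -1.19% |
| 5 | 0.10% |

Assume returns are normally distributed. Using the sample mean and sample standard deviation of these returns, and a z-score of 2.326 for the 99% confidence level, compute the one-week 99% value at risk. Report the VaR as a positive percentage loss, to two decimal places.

2.02

r̄ = (0.13 + 1.27 + 1.16 − 1.19 + 0.1) / 5 = 1.470 / 5 = 0.2940%
Σ(r − r̄)² = 3.9693; sample σ = √(3.9693/4) = 0.9962%
VaR = −(r̄ − z·σ) = −(0.2940 − 2.326 × 0.9962) = −(-2.0232) = 2.0232%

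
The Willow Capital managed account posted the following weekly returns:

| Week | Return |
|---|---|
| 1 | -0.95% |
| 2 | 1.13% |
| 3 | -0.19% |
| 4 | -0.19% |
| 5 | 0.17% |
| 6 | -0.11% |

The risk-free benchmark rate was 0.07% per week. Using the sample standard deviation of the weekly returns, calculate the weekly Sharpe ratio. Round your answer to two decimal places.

Mean return r̄ = -0.140 / 6 = -0.0233%
Sample σ = √[Σ(r − r̄)² / 5] = √[2.2893 / 5] = √0.4579 = 0.6767%
Sharpe = (r̄ − rf) / σ = (-0.0233 − 0.07) / 0.6767 = -0.0933 / 0.6767 = -0.1379

-0.14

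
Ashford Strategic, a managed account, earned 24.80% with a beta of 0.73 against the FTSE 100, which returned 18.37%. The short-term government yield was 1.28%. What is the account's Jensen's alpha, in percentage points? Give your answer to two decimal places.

CAPM expected return = Rf + β(Rm − Rf) = 1.28% + 0.73 × (18.37% − 1.28%) = 1.28 + 0.73 × 17.09 = 13.7557%
Jensen's α = Rp − E[R] = 24.80% − 13.7557% = 11.0443

11.04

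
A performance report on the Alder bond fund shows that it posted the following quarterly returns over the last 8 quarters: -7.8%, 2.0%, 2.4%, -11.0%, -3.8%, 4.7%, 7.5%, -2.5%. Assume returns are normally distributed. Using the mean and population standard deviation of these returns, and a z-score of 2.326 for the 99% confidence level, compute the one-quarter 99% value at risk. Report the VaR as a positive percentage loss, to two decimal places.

14.86

r̄ = (-7.8 + 2 + 2.4 − 11 − 3.8 + 4.7 + 7.5 − 2.5) / 8 = -1.0625%
Σ(r − r̄)² = 281.5988; population σ = √(281.5988/8) = 5.9329%
VaR = −(r̄ − z·σ) = −(-1.0625 − 2.326 × 5.9329) = −(-14.8624) = 14.8624%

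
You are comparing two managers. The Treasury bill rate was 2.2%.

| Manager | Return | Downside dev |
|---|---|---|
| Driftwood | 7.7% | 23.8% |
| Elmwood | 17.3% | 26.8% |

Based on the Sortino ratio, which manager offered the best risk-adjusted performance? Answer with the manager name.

Driftwood: Sortino ratio = (7.7% − 2.2%) / 23.8% = 0.231
Elmwood: Sortino ratio = (17.3% − 2.2%) / 26.8% = 0.563
Highest: Elmwood (0.563).

Elmwood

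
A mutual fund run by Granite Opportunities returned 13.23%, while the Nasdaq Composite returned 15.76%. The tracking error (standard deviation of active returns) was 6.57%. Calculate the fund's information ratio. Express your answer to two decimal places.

-0.39

IR = (Rp − Rb) / TE = (13.23% − 15.76%) / 6.57% = -2.53% / 6.57% = -0.3851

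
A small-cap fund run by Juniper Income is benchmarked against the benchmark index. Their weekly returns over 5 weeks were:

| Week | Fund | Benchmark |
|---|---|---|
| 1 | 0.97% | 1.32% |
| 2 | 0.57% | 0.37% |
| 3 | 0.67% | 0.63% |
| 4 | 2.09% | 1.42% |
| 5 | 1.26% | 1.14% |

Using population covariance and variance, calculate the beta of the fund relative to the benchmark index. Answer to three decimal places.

1.074

r̄p = 1.1120%,  r̄m = 0.9760%
Cov = Σ(rp − r̄p)(rm − r̄m) / 5 = 0.1782
Var(rm) = Σ(rm − r̄m)² / 5 = 0.1659
β = Cov / Var = 0.1782 / 0.1659 = 1.0741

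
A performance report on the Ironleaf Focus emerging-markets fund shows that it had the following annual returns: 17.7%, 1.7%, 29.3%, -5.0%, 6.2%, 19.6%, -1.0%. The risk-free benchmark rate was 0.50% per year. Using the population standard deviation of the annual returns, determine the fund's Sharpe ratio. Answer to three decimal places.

0.796

Mean return μ = 68.50 / 7 = 9.7857%
Σ(r − μ)² = 952.9486; population σ = √(952.9486/7) = 11.6677%
Sharpe = (μ − rf) / σ = (9.7857 − 0.5) / 11.6677 = 9.2857 / 11.6677 = 0.7958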